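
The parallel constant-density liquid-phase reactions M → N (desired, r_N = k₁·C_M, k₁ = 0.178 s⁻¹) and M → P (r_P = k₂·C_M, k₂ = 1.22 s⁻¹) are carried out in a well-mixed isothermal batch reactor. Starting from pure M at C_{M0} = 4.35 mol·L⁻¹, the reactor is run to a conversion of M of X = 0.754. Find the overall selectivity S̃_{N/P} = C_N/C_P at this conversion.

C_M = C_{M0}(1−X) = 1.070 mol·L⁻¹.
Both paths are first order in M, so the instantaneous fraction to N is constant: dC_N/d(−C_M) = k₁/(k₁+k₂) = 0.1273.
C_N = 0.1273·(C_{M0}−C_M) = 0.1273×3.280 = 0.418 mol·L⁻¹.
C_P = (C_{M0}−C_M)−C_N = 2.862 mol·L⁻¹; S̃_{N/P} = 0.4176/2.862 = 0.146.

0.146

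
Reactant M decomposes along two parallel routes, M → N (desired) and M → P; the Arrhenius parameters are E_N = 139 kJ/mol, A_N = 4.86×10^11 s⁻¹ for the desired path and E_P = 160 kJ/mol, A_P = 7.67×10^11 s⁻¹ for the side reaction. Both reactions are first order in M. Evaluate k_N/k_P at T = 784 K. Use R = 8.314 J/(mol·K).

15.9

With equal orders, S_{N/P} = k_N/k_P = (A_N/A_P)·exp[(E_P−E_N)/(RT)].
(E_P−E_N)/(RT) = (160−139)×10³/(8.314×784) = 21000/6518 = 3.222.
k_N/k_P = (4.86×10^11/7.67×10^11)·exp(3.222) = 0.6336 × 25.07 = 15.9.
Since E_N < E_P, lowering the temperature improves selectivity toward N.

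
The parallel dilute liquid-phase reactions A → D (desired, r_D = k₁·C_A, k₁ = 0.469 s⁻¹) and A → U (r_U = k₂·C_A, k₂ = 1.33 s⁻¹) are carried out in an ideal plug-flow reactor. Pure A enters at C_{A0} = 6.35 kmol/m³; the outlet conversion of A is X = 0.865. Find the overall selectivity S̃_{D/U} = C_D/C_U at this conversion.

0.353

C_A = C_{A0}(1−X) = 0.8572 kmol/m³.
Both paths are first order in A, so the instantaneous fraction to D is constant: dC_D/d(−C_A) = k₁/(k₁+k₂) = 0.2607.
C_D = 0.2607·(C_{A0}−C_A) = 0.2607×5.493 = 1.43 kmol/m³.
C_U = (C_{A0}−C_A)−C_D = 4.061 kmol/m³; S̃_{D/U} = 1.432/4.061 = 0.353.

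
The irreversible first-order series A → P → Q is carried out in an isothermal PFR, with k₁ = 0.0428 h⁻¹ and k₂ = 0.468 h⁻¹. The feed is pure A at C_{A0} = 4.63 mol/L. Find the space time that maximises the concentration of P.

The intermediate peaks when r₁ = r₂, i.e. k₁e^(−k₁τ) = k₂e^(−k₂τ), giving τ_opt = ln(k₂/k₁)/(k₂−k₁).
= ln(0.468/0.0428)/(0.468−0.0428) = ln(10.93)/0.4252 = 2.392/0.4252 = 5.63 h.

5.63 h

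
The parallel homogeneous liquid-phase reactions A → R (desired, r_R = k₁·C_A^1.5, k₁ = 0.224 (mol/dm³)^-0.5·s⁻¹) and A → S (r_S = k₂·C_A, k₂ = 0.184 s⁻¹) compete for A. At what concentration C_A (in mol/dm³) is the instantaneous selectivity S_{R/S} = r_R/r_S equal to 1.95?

2.57 mol/dm³

S_{R/S} = (k₁/k₂)·C_A^0.5 ⇒ C_A = (S·k₂/k₁)^(2).
= (1.95×0.184/0.224)^(2) = (1.602)^(2) = 2.57 mol/dm³.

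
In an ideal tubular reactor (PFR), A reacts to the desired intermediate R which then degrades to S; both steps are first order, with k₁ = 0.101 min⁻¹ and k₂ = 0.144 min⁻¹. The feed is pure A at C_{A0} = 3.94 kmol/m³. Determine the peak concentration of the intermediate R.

At the optimum, C_{R,max}/C_{A0} = (k₁/k₂)^[k₂/(k₂−k₁)].
= (0.101/0.144)^(0.144/(0.144−0.101)) = (0.7014)^(3.349) = 0.3049.
C_{R,max} = 0.3049×3.94 = 1.20 kmol/m³.

1.20 kmol/m³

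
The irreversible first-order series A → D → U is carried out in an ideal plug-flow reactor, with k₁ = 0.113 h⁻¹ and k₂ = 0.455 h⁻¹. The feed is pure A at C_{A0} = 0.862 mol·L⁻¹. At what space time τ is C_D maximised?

4.07 h

For first-order series the maximum of C_D occurs at τ_opt = ln(k₂/k₁)/(k₂−k₁).
= ln(0.455/0.113)/(0.455−0.113) = ln(4.027)/0.3420 = 1.393/0.3420 = 4.07 h.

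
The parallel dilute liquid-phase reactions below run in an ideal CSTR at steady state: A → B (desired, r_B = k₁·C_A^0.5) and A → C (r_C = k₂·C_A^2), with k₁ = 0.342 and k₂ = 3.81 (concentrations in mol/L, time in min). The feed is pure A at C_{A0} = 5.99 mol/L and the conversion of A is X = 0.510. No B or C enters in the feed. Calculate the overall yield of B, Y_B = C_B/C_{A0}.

Exit C_A = C_{A0}(1−X) = 5.99×0.490 = 2.935 mol/L.
Rates in a CSTR are evaluated at the outlet concentration: r_B = 0.342×2.935^0.5 = 0.5859, r_C = 3.81×2.935^2 = 32.82.
Fraction of consumed A going to B: r_B/(r_B+r_C) = 0.01754.
C_B = 0.01754·C_{A0}·X = 0.01754×5.99×0.510 = 0.0536 mol/L; Y_B = C_B/C_{A0} = 0.00894.

0.00894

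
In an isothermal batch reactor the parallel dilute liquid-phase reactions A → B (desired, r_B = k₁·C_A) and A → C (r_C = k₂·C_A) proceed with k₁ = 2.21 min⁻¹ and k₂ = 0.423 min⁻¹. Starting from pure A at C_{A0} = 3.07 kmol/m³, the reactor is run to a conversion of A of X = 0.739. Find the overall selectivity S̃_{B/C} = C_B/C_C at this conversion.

C_A = C_{A0}(1−X) = 0.8013 kmol/m³.
Both paths are first order in A, so the instantaneous fraction to B is constant: dC_B/d(−C_A) = k₁/(k₁+k₂) = 0.8393.
C_B = 0.8393·(C_{A0}−C_A) = 0.8393×2.269 = 1.90 kmol/m³.
C_C = (C_{A0}−C_A)−C_B = 0.3645 kmol/m³; S̃_{B/C} = 1.904/0.3645 = 5.22.

5.22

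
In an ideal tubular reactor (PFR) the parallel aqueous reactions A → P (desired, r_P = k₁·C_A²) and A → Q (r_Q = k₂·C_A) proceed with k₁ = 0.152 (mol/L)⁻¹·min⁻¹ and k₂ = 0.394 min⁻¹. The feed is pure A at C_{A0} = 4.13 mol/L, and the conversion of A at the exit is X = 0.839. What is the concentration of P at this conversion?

C_A = C_{A0}(1−X) = 0.6649 mol/L.
Along a PFR/batch, dC_Q/dC_A = −r_Q/(r_P+r_Q) = −k₂/(k₂+k₁·C_A).
Integrating from C_{A0} to C_A: C_Q = (0.394/0.152)·ln[(0.394+0.152·4.13)/(0.394+0.152·0.665)] = 2.592·ln(1.022/0.4951) = 1.878 mol/L.
Then C_P = (C_{A0}−C_A) − C_Q = 3.465 − 1.878 = 1.587 mol/L.

1.59 mol/L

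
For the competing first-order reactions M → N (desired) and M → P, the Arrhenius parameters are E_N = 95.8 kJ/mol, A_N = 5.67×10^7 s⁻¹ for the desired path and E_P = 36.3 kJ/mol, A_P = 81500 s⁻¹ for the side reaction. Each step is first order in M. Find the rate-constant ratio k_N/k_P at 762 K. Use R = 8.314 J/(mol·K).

k_N/k_P = (A_N/A_P)·exp[−(E_N−E_P)/(RT)] = (A_N/A_P)·exp[(E_P−E_N)/(RT)].
(E_P−E_N)/(RT) = (36.3−95.8)×10³/(8.314×762) = -59500/6335 = -9.392.
k_N/k_P = (5.67×10^7/81500)·exp(-9.392) = 695.7 × 8.340×10^-5 = 0.0580.
Since E_N > E_P, raising the temperature improves selectivity toward N.

0.0580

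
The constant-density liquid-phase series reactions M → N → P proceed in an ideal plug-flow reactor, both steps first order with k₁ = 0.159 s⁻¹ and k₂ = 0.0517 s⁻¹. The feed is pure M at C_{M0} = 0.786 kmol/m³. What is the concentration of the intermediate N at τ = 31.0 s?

0.226 kmol/m³

For first-order series with pure M initially, C_N(τ) = k₁C_{M0}/(k₂−k₁)·(e^(−k₁τ) − e^(−k₂τ)).
e^(−k₁τ) = e^(−0.159×31.0) = e^(−4.929) = 0.007234; e^(−k₂τ) = e^(−1.603) = 0.2014.
C_N = 0.159×0.786/(0.0517−0.159) × (0.007234−0.2014) = (-1.165)×(-0.1941) = 0.2261 kmol/m³.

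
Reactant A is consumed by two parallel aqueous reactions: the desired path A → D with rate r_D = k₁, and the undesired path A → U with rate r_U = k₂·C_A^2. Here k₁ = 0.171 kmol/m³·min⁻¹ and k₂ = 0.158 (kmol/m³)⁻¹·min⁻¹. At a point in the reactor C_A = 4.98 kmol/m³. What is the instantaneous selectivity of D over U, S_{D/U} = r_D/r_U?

0.0436

S_{D/U} = r_D/r_U = (k₁)/(k₂·C_A^2) = (k₁/k₂)·C_A^-2.
= (0.171) / (0.158×4.980^2) = 0.1710/3.918 = 0.0436.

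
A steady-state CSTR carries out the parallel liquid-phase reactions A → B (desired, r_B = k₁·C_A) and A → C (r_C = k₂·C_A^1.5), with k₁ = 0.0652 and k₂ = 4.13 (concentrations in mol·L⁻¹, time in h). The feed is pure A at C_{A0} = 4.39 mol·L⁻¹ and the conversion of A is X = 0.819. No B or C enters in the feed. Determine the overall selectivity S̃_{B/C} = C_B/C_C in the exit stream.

Exit C_A = C_{A0}(1−X) = 4.39×0.181 = 0.7946 mol·L⁻¹.
Rates in a CSTR are evaluated at the outlet concentration: r_B = 0.0652×0.7946 = 0.05181, r_C = 4.13×0.7946^1.5 = 2.925.
Overall selectivity = C_B/C_C = r_Bτ/(r_Cτ) = r_B/r_C = 0.0177.

0.0177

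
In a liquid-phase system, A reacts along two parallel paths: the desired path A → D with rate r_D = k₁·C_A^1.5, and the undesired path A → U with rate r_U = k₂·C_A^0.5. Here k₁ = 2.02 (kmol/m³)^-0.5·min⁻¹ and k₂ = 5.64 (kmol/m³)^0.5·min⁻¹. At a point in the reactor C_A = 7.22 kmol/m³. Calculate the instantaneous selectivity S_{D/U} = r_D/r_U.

S_{D/U} = r_D/r_U = (k₁·C_A^1.5)/(k₂·C_A^0.5) = (k₁/k₂)·C_A.
= (2.02×7.220^1.5) / (5.64×7.220^0.5) = 39.19/15.15 = 2.59.

2.59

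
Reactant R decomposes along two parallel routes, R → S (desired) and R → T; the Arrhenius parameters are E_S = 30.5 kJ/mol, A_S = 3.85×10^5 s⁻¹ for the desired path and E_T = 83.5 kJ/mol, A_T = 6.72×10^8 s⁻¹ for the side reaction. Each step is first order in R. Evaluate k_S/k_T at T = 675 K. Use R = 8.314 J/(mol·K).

7.24

With equal orders, S_{S/T} = k_S/k_T = (A_S/A_T)·exp[(E_T−E_S)/(RT)].
(E_T−E_S)/(RT) = (83.5−30.5)×10³/(8.314×675) = 53000/5612 = 9.444.
k_S/k_T = (3.85×10^5/6.72×10^8)·exp(9.444) = 5.729×10^-4 × 12634 = 7.24.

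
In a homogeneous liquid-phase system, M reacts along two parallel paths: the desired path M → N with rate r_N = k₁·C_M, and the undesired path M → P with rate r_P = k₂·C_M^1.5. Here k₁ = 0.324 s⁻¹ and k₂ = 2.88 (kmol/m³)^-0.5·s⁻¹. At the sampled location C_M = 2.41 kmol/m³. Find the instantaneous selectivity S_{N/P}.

S_{N/P} = r_N/r_P = (k₁·C_M)/(k₂·C_M^1.5) = (k₁/k₂)·C_M^-0.5.
= (0.324×2.410) / (2.88×2.410^1.5) = 0.7808/10.78 = 0.0725.
The undesired path is higher order in M, so low C_M (CSTR or dilute feed) favours N.

0.0725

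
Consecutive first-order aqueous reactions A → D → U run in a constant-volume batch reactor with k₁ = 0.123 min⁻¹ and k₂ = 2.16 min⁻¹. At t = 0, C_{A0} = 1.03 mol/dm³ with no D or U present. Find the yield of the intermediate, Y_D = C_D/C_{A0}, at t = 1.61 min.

For first-order series with pure A initially, C_D(t) = k₁C_{A0}/(k₂−k₁)·(e^(−k₁t) − e^(−k₂t)).
e^(−k₁t) = e^(−0.123×1.61) = e^(−0.1980) = 0.8203; e^(−k₂t) = e^(−3.478) = 0.03088.
C_D = 0.123×1.03/(2.16−0.123) × (0.8203−0.03088) = 0.06219×0.7895 = 0.04910 mol/dm³.
Y_D = C_D/C_{A0} = 0.04910/1.03 = 0.0477.

0.0477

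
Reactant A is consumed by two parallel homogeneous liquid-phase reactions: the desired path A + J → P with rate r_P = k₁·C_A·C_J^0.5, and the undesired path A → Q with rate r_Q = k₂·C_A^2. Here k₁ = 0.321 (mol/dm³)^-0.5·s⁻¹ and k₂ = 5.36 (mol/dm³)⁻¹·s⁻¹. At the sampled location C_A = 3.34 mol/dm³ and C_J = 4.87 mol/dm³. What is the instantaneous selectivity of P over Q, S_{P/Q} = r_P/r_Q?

0.0396

S_{P/Q} = r_P/r_Q = (k₁·C_A·C_J^0.5)/(k₂·C_A^2) = (k₁/k₂)·C_A⁻¹·C_J^0.5.
= (0.321×3.340×4.870^0.5) / (5.36×3.340^2) = 2.366/59.79 = 0.0396.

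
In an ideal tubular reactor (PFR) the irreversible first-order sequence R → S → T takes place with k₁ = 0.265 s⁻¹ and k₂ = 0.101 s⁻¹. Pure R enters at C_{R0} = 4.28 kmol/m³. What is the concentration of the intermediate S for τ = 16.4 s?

1.23 kmol/m³

The intermediate concentration in a first-order A→B→C sequence is C_S = k₁C_{R0}(e^(−k₁τ) − e^(−k₂τ))/(k₂−k₁).
e^(−k₁τ) = e^(−0.265×16.4) = e^(−4.346) = 0.01296; e^(−k₂τ) = e^(−1.656) = 0.1908.
C_S = 0.265×4.28/(0.101−0.265) × (0.01296−0.1908) = (-6.916)×(-0.1779) = 1.230 kmol/m³.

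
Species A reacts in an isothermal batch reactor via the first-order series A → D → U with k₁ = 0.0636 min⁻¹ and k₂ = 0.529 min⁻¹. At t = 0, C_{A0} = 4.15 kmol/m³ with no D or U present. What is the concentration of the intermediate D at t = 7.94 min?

0.334 kmol/m³

Solving the coupled first-order balances gives C_D(t) = [k₁/(k₂−k₁)]·C_{A0}·(e^(−k₁t) − e^(−k₂t)).
e^(−k₁t) = e^(−0.0636×7.94) = e^(−0.5050) = 0.6035; e^(−k₂t) = e^(−4.200) = 0.01499.
C_D = 0.0636×4.15/(0.529−0.0636) × (0.6035−0.01499) = 0.5671×0.5885 = 0.3338 kmol/m³.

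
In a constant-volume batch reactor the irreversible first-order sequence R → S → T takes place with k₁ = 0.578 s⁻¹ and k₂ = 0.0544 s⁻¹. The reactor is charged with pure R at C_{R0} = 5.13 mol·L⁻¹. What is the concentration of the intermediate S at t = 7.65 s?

3.67 mol·L⁻¹

Solving the coupled first-order balances gives C_S(t) = [k₁/(k₂−k₁)]·C_{R0}·(e^(−k₁t) − e^(−k₂t)).
e^(−k₁t) = e^(−0.578×7.65) = e^(−4.422) = 0.01201; e^(−k₂t) = e^(−0.4162) = 0.6596.
C_S = 0.578×5.13/(0.0544−0.578) × (0.01201−0.6596) = (-5.663)×(-0.6476) = 3.667 mol·L⁻¹.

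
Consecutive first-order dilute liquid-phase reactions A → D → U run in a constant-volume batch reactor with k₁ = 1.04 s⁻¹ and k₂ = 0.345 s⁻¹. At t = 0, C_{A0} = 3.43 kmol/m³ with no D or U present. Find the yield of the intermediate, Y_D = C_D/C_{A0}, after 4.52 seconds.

Solving the coupled first-order balances gives C_D(t) = [k₁/(k₂−k₁)]·C_{A0}·(e^(−k₁t) − e^(−k₂t)).
e^(−k₁t) = e^(−1.04×4.52) = e^(−4.701) = 0.009088; e^(−k₂t) = e^(−1.559) = 0.2103.
C_D = 1.04×3.43/(0.345−1.04) × (0.009088−0.2103) = (-5.133)×(-0.2012) = 1.033 kmol/m³.
Y_D = C_D/C_{A0} = 1.033/3.43 = 0.301.

0.301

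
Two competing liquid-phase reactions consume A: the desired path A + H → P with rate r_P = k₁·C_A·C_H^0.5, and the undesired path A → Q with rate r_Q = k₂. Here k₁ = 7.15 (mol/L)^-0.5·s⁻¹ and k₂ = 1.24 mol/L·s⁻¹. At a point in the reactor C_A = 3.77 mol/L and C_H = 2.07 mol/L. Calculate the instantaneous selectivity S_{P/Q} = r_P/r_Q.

31.3

S_{P/Q} = r_P/r_Q = (k₁·C_A·C_H^0.5)/(k₂) = (k₁/k₂)·C_A·C_H^0.5.
= (7.15×3.770×2.070^0.5) / (1.24) = 38.78/1.240 = 31.3.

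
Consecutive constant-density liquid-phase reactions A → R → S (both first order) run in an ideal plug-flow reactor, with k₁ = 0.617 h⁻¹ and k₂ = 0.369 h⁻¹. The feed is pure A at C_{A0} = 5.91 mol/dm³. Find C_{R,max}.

Evaluating C_R at τ_opt = ln(k₂/k₁)/(k₂−k₁) gives C_{R,max}/C_{A0} = (k₁/k₂)^[k₂/(k₂−k₁)].
= (0.617/0.369)^(0.369/(0.369−0.617)) = (1.672)^(-1.488) = 0.4654.
C_{R,max} = 0.4654×5.91 = 2.75 mol/dm³.

2.75 mol/dm³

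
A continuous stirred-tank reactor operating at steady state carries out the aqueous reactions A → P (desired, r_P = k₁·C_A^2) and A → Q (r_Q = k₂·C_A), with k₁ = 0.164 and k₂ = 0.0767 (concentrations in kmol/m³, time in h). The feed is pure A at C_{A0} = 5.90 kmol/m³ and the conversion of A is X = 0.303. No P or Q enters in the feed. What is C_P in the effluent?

Exit C_A = C_{A0}(1−X) = 5.90×0.697 = 4.112 kmol/m³.
In a CSTR the entire volume is at exit conditions, so r_P = 0.164×4.112^2 = 2.773 and r_Q = 0.0767×4.112 = 0.3154.
Fraction of consumed A going to P: r_P/(r_P+r_Q) = 0.8979.
C_P = 0.8979·C_{A0}·X = 0.8979×5.90×0.303 = 1.61 kmol/m³.

1.61 kmol/m³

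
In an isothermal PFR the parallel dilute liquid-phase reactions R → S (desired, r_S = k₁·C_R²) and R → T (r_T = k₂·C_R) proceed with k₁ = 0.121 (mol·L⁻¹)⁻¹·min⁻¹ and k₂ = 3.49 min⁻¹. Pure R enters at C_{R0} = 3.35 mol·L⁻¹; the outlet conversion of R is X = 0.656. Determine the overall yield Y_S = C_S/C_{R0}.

0.0472

C_R = C_{R0}(1−X) = 1.152 mol·L⁻¹.
Along a PFR/batch, dC_T/dC_R = −r_T/(r_S+r_T) = −k₂/(k₂+k₁·C_R).
Integrating from C_{R0} to C_R: C_T = (3.49/0.121)·ln[(3.49+0.121·3.35)/(3.49+0.121·1.15)] = 28.84·ln(3.895/3.629) = 2.039 mol·L⁻¹.
Then C_S = (C_{R0}−C_R) − C_T = 2.198 − 2.039 = 0.1583 mol·L⁻¹.
Y_S = C_S/C_{R0} = 0.1583/3.35 = 0.0472.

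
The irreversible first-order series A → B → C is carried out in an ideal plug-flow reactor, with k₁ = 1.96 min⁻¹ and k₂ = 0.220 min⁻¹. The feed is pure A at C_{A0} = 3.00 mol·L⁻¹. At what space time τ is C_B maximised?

1.26 min

For first-order series the maximum of C_B occurs at τ_opt = ln(k₂/k₁)/(k₂−k₁).
= ln(0.220/1.96)/(0.220−1.96) = ln(0.1122)/-1.740 = -2.187/-1.740 = 1.26 min.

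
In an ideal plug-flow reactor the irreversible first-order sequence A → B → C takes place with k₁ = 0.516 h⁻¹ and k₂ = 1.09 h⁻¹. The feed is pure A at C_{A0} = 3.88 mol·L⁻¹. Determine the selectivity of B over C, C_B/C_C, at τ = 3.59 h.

0.171

The intermediate concentration in a first-order A→B→C sequence is C_B = k₁C_{A0}(e^(−k₁τ) − e^(−k₂τ))/(k₂−k₁).
e^(−k₁τ) = e^(−0.516×3.59) = e^(−1.852) = 0.1569; e^(−k₂τ) = e^(−3.913) = 0.01998.
C_B = 0.516×3.88/(1.09−0.516) × (0.1569−0.01998) = 3.488×0.1369 = 0.4774 mol·L⁻¹.
C_A = C_{A0}e^(−k₁τ) = 0.6086 mol·L⁻¹, so C_C = C_{A0}−C_A−C_B = 2.794 mol·L⁻¹; C_B/C_C = 0.171.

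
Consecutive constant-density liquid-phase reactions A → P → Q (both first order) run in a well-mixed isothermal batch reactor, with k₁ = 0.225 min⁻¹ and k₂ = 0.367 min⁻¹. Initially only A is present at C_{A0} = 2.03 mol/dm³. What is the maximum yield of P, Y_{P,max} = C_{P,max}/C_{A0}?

0.282

Evaluating C_P at t_opt = ln(k₂/k₁)/(k₂−k₁) gives C_{P,max}/C_{A0} = (k₁/k₂)^[k₂/(k₂−k₁)].
= (0.225/0.367)^(0.367/(0.367−0.225)) = (0.6131)^(2.585) = 0.2824.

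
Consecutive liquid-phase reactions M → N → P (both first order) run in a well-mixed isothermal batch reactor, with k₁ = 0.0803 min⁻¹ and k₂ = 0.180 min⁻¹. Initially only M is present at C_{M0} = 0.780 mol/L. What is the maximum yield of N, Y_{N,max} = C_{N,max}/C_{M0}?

0.233

At the optimum, C_{N,max}/C_{M0} = (k₁/k₂)^[k₂/(k₂−k₁)].
= (0.0803/0.180)^(0.180/(0.180−0.0803)) = (0.4461)^(1.805) = 0.2329.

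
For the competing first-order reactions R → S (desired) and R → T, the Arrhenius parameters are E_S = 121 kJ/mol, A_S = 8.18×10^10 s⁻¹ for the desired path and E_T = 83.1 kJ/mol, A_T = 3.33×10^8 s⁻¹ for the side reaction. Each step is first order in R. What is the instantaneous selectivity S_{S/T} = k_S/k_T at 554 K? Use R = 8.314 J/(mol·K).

0.0656

Since both paths have the same order in R, the concentration cancels and S_{S/T} = k_S/k_T = (A_S/A_T)·exp[(E_T−E_S)/(RT)].
(E_T−E_S)/(RT) = (83.1−121)×10³/(8.314×554) = -37900/4606 = -8.228.
k_S/k_T = (8.18×10^10/3.33×10^8)·exp(-8.228) = 245.6 × 2.669×10^-4 = 0.0656.
Since E_S > E_T, raising the temperature improves selectivity toward S.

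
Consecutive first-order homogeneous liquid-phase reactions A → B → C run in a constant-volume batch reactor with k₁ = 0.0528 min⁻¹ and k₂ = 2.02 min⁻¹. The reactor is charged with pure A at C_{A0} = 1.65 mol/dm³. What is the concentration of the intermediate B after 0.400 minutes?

Solving the coupled first-order balances gives C_B(t) = [k₁/(k₂−k₁)]·C_{A0}·(e^(−k₁t) − e^(−k₂t)).
e^(−k₁t) = e^(−0.0528×0.400) = e^(−0.02112) = 0.9791; e^(−k₂t) = e^(−0.8080) = 0.4457.
C_B = 0.0528×1.65/(2.02−0.0528) × (0.9791−0.4457) = 0.04429×0.5334 = 0.02362 mol/dm³.

0.0236 mol/dm³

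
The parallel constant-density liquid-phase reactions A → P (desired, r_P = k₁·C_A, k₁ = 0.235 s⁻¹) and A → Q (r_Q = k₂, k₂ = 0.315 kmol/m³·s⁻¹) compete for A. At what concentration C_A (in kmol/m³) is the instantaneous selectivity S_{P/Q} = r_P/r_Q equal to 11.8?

S_{P/Q} = (k₁/k₂)·C_A ⇒ C_A = S·k₂/k₁.
= 11.8×0.315/0.235 = 15.8 kmol/m³.

15.8 kmol/m³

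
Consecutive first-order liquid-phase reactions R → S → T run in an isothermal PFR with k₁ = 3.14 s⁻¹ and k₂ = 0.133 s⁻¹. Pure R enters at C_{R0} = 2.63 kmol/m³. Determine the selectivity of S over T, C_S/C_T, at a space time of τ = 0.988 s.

The intermediate concentration in a first-order A→B→C sequence is C_S = k₁C_{R0}(e^(−k₁τ) − e^(−k₂τ))/(k₂−k₁).
e^(−k₁τ) = e^(−3.14×0.988) = e^(−3.102) = 0.04494; e^(−k₂τ) = e^(−0.1314) = 0.8769.
C_S = 3.14×2.63/(0.133−3.14) × (0.04494−0.8769) = (-2.746)×(-0.8319) = 2.285 kmol/m³.
C_R = C_{R0}e^(−k₁τ) = 0.1182 kmol/m³, so C_T = C_{R0}−C_R−C_S = 0.2271 kmol/m³; C_S/C_T = 10.1.

10.1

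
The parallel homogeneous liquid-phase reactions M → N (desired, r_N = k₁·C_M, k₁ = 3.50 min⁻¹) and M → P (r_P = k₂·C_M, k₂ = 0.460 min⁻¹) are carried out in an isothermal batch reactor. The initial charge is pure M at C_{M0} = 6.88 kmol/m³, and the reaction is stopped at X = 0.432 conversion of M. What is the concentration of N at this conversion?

C_M = C_{M0}(1−X) = 3.908 kmol/m³.
Both paths are first order in M, so the instantaneous fraction to N is constant: dC_N/d(−C_M) = k₁/(k₁+k₂) = 0.8838.
C_N = 0.8838·(C_{M0}−C_M) = 0.8838×2.972 = 2.63 kmol/m³.

2.63 kmol/m³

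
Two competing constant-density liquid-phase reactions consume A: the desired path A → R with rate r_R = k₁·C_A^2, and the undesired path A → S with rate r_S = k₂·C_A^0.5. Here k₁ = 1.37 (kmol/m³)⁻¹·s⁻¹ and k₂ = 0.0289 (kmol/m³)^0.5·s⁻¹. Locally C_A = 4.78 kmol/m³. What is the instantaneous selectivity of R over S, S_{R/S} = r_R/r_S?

495

S_{R/S} = r_R/r_S = (k₁·C_A^2)/(k₂·C_A^0.5) = (k₁/k₂)·C_A^1.5.
= (1.37×4.780^2) / (0.0289×4.780^0.5) = 31.30/0.06318 = 495.
Since the desired path is higher order in A, keeping C_A high (PFR or concentrated feed) favours R.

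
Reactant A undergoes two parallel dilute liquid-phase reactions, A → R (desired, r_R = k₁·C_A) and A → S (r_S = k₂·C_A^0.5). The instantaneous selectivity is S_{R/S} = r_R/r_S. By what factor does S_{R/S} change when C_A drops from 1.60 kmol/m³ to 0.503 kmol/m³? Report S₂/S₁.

0.561

S_{R/S} = (k₁/k₂)·C_A^0.5, so S₂/S₁ = (C_{A,2}/C_{A,1})^0.5.
= (0.503/1.60)^0.5 = (0.3144)^0.5 = 0.561.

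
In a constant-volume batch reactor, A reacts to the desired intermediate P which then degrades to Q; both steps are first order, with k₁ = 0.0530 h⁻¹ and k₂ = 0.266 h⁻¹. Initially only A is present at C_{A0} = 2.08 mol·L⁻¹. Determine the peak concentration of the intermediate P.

For a first-order series the maximum intermediate yield is C_{P,max}/C_{A0} = (k₁/k₂)^[k₂/(k₂−k₁)].
= (0.0530/0.266)^(0.266/(0.266−0.0530)) = (0.1992)^(1.249) = 0.1334.
C_{P,max} = 0.1334×2.08 = 0.277 mol·L⁻¹.

0.277 mol·L⁻¹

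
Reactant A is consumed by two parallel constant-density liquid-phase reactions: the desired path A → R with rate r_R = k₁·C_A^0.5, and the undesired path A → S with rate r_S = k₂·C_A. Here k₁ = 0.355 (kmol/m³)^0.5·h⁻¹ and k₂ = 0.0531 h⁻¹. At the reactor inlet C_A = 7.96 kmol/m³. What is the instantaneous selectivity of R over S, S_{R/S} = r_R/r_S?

2.37

S_{R/S} = r_R/r_S = (k₁·C_A^0.5)/(k₂·C_A) = (k₁/k₂)·C_A^-0.5.
= (0.355×7.960^0.5) / (0.0531×7.960) = 1.002/0.4227 = 2.37.
The undesired path is higher order in A, so low C_A (CSTR or dilute feed) favours R.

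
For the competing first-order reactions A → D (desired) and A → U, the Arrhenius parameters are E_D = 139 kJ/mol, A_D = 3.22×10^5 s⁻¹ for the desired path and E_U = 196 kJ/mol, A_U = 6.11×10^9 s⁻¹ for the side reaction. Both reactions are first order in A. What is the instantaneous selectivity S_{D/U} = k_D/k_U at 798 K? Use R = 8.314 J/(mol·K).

Since both paths have the same order in A, the concentration cancels and S_{D/U} = k_D/k_U = (A_D/A_U)·exp[(E_U−E_D)/(RT)].
(E_U−E_D)/(RT) = (196−139)×10³/(8.314×798) = 57000/6635 = 8.591.
k_D/k_U = (3.22×10^5/6.11×10^9)·exp(8.591) = 5.270×10^-5 × 5385 = 0.284.
Since E_D < E_U, lowering the temperature improves selectivity toward D.

0.284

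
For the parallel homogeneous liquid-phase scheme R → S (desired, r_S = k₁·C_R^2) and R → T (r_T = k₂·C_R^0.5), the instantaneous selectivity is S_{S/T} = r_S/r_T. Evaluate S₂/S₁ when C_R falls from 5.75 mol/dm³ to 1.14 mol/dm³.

0.0883

S_{S/T} = (k₁/k₂)·C_R^1.5, so S₂/S₁ = (C_{R,2}/C_{R,1})^1.5.
= (1.14/5.75)^1.5 = (0.1983)^1.5 = 0.0883.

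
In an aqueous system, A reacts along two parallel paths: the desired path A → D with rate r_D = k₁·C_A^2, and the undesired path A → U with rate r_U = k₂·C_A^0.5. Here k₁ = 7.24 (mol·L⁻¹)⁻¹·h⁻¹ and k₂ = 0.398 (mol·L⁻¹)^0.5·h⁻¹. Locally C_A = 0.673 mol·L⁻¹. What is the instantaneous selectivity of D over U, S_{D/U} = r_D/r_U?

10.0

S_{D/U} = r_D/r_U = (k₁·C_A^2)/(k₂·C_A^0.5) = (k₁/k₂)·C_A^1.5.
= (7.24×0.6730^2) / (0.398×0.6730^0.5) = 3.279/0.3265 = 10.0.
Since the desired path is higher order in A, keeping C_A high (PFR or concentrated feed) favours D.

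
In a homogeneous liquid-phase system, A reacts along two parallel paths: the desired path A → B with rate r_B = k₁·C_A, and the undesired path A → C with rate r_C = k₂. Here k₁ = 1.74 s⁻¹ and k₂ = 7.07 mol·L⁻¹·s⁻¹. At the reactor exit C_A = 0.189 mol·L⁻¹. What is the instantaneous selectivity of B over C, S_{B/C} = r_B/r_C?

0.0465

S_{B/C} = r_B/r_C = (k₁·C_A)/(k₂) = (k₁/k₂)·C_A.
= (1.74×0.1890) / (7.07) = 0.3289/7.070 = 0.0465.
Since the desired path is higher order in A, keeping C_A high (PFR or concentrated feed) favours B.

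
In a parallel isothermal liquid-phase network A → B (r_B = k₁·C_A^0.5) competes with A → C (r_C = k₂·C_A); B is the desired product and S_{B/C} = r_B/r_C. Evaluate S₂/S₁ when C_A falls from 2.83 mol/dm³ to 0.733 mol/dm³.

S_{B/C} = (k₁/k₂)·C_A^-0.5, so S₂/S₁ = (C_{A,2}/C_{A,1})^-0.5.
= (0.733/2.83)^(-0.5) = (0.2590)^(-0.5) = 1.96.
Selectivity toward B rises as C_A falls — low-concentration operation is favoured.

1.96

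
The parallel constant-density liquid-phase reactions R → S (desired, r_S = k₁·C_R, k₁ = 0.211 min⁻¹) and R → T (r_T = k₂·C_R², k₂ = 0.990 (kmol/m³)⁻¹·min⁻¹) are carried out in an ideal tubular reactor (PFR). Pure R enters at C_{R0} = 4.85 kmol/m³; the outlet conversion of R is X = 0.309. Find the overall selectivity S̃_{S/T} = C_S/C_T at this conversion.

0.0525

C_R = C_{R0}(1−X) = 3.351 kmol/m³.
Along a PFR/batch, dC_S/dC_R = −r_S/(r_S+r_T) = −k₁/(k₁+k₂·C_R).
Integrating from C_{R0} to C_R: C_S = (0.211/0.990)·ln[(0.211+0.990·4.85)/(0.211+0.990·3.35)] = 0.2131·ln(5.013/3.529) = 0.07480 kmol/m³.
C_T = (C_{R0}−C_R)−C_S = 1.424 kmol/m³; S̃_{S/T} = 0.07480/1.424 = 0.0525.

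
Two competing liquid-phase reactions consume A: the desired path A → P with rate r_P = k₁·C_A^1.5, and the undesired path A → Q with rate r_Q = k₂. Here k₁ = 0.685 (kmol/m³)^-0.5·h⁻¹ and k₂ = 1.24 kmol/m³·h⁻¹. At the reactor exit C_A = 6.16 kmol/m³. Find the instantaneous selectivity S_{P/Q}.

S_{P/Q} = r_P/r_Q = (k₁·C_A^1.5)/(k₂) = (k₁/k₂)·C_A^1.5.
= (0.685×6.160^1.5) / (1.24) = 10.47/1.240 = 8.45.
Since the desired path is higher order in A, keeping C_A high (PFR or concentrated feed) favours P.

8.45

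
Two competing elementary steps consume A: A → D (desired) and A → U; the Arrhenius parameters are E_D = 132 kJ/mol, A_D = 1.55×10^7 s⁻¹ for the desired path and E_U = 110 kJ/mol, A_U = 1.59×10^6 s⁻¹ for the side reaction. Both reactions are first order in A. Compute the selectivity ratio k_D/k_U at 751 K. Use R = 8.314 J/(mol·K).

0.288

k_D/k_U = (A_D/A_U)·exp[−(E_D−E_U)/(RT)] = (A_D/A_U)·exp[(E_U−E_D)/(RT)].
(E_U−E_D)/(RT) = (110−132)×10³/(8.314×751) = -22000/6244 = -3.523.
k_D/k_U = (1.55×10^7/1.59×10^6)·exp(-3.523) = 9.748 × 0.02950 = 0.288.
Since E_D > E_U, raising the temperature improves selectivity toward D.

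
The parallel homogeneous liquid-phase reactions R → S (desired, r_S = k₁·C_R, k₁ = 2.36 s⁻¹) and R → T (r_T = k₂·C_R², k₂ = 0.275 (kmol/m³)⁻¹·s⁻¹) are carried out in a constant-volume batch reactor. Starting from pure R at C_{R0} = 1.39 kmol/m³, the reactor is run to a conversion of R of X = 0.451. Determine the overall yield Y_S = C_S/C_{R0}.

C_R = C_{R0}(1−X) = 0.7631 kmol/m³.
Along a PFR/batch, dC_S/dC_R = −r_S/(r_S+r_T) = −k₁/(k₁+k₂·C_R).
Integrating from C_{R0} to C_R: C_S = (2.36/0.275)·ln[(2.36+0.275·1.39)/(2.36+0.275·0.763)] = 8.582·ln(2.742/2.570) = 0.5572 kmol/m³.
Y_S = C_S/C_{R0} = 0.5572/1.39 = 0.401.

0.401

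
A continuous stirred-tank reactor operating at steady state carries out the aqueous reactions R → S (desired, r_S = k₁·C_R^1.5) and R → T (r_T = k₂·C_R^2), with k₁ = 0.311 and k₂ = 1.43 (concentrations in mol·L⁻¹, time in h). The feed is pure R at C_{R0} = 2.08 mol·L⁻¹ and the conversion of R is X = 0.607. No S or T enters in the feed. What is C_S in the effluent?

0.245 mol·L⁻¹

Exit C_R = C_{R0}(1−X) = 2.08×0.393 = 0.8174 mol·L⁻¹.
Rates in a CSTR are evaluated at the outlet concentration: r_S = 0.311×0.8174^1.5 = 0.2298, r_T = 1.43×0.8174^2 = 0.9555.
Fraction of consumed R going to S: r_S/(r_S+r_T) = 0.1939.
C_S = 0.1939·C_{R0}·X = 0.1939×2.08×0.607 = 0.245 mol·L⁻¹.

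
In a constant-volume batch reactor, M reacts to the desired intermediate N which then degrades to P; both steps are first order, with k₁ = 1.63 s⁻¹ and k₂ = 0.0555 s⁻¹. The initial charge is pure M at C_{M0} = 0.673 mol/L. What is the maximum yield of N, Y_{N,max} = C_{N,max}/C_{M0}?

Evaluating C_N at t_opt = ln(k₂/k₁)/(k₂−k₁) gives C_{N,max}/C_{M0} = (k₁/k₂)^[k₂/(k₂−k₁)].
= (1.63/0.0555)^(0.0555/(0.0555−1.63)) = (29.37)^(-0.03525) = 0.8877.

0.888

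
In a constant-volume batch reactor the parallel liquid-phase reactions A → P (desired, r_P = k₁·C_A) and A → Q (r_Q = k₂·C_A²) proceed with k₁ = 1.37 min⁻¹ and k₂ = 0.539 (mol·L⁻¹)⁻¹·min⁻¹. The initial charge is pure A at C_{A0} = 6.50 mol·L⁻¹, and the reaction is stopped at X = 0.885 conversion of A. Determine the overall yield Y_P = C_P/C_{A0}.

C_A = C_{A0}(1−X) = 0.7475 mol·L⁻¹.
Along a PFR/batch, dC_P/dC_A = −r_P/(r_P+r_Q) = −k₁/(k₁+k₂·C_A).
Integrating from C_{A0} to C_A: C_P = (1.37/0.539)·ln[(1.37+0.539·6.50)/(1.37+0.539·0.747)] = 2.542·ln(4.873/1.773) = 2.570 mol·L⁻¹.
Y_P = C_P/C_{A0} = 2.570/6.50 = 0.395.

0.395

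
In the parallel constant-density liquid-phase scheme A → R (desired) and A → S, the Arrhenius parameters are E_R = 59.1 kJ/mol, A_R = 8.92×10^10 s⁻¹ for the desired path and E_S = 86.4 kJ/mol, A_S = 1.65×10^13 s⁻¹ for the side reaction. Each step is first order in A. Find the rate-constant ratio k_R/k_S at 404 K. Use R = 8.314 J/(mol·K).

18.3

Since both paths have the same order in A, the concentration cancels and S_{R/S} = k_R/k_S = (A_R/A_S)·exp[(E_S−E_R)/(RT)].
(E_S−E_R)/(RT) = (86.4−59.1)×10³/(8.314×404) = 27300/3359 = 8.128.
k_R/k_S = (8.92×10^10/1.65×10^13)·exp(8.128) = 0.005406 × 3387 = 18.3.
Since E_R < E_S, lowering the temperature improves selectivity toward R.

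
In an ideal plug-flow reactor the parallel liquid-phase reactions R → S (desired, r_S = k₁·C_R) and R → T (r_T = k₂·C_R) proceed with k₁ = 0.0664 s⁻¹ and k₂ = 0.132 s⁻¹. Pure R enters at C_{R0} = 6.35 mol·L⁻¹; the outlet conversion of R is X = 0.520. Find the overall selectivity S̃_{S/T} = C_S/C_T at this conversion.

C_R = C_{R0}(1−X) = 3.048 mol·L⁻¹.
Both paths are first order in R, so the instantaneous fraction to S is constant: dC_S/d(−C_R) = k₁/(k₁+k₂) = 0.3347.
C_S = 0.3347·(C_{R0}−C_R) = 0.3347×3.302 = 1.11 mol·L⁻¹.
C_T = (C_{R0}−C_R)−C_S = 2.197 mol·L⁻¹; S̃_{S/T} = 1.105/2.197 = 0.503.

0.503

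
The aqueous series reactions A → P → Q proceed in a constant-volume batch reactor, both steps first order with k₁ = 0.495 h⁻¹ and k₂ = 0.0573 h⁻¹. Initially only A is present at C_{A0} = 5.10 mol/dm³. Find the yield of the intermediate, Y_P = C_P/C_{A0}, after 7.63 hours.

0.704

For first-order series with pure A initially, C_P(t) = k₁C_{A0}/(k₂−k₁)·(e^(−k₁t) − e^(−k₂t)).
e^(−k₁t) = e^(−0.495×7.63) = e^(−3.777) = 0.02289; e^(−k₂t) = e^(−0.4372) = 0.6458.
C_P = 0.495×5.10/(0.0573−0.495) × (0.02289−0.6458) = (-5.768)×(-0.6229) = 3.593 mol/dm³.
Y_P = C_P/C_{A0} = 3.593/5.10 = 0.704.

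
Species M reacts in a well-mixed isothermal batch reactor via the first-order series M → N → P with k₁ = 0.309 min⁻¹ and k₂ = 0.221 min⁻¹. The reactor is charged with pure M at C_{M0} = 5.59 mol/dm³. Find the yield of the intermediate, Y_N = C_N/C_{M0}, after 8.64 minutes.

0.277

For first-order series with pure M initially, C_N(t) = k₁C_{M0}/(k₂−k₁)·(e^(−k₁t) − e^(−k₂t)).
e^(−k₁t) = e^(−0.309×8.64) = e^(−2.670) = 0.06927; e^(−k₂t) = e^(−1.909) = 0.1482.
C_N = 0.309×5.59/(0.221−0.309) × (0.06927−0.1482) = (-19.63)×(-0.07889) = 1.549 mol/dm³.
Y_N = C_N/C_{M0} = 1.549/5.59 = 0.277.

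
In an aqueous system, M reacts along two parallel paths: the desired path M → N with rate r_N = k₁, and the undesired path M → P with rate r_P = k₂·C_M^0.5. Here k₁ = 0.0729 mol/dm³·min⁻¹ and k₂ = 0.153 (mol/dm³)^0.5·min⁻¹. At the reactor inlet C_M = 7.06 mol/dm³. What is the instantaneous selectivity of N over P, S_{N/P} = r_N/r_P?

S_{N/P} = r_N/r_P = (k₁)/(k₂·C_M^0.5) = (k₁/k₂)·C_M^-0.5.
= (0.0729) / (0.153×7.060^0.5) = 0.07290/0.4065 = 0.179.

0.179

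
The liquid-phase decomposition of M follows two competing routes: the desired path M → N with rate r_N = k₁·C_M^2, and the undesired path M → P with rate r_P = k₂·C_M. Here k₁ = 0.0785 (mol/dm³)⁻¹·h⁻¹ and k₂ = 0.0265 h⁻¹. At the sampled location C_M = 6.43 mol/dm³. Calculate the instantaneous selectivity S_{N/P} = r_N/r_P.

19.0

S_{N/P} = r_N/r_P = (k₁·C_M^2)/(k₂·C_M) = (k₁/k₂)·C_M.
= (0.0785×6.430^2) / (0.0265×6.430) = 3.246/0.1704 = 19.0.
Since the desired path is higher order in M, keeping C_M high (PFR or concentrated feed) favours N.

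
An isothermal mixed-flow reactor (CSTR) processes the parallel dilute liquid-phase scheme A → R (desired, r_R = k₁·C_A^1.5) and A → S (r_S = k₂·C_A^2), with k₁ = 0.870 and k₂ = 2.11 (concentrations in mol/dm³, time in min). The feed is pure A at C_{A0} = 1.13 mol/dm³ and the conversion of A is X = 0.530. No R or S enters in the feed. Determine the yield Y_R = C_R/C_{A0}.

0.192

Exit C_A = C_{A0}(1−X) = 1.13×0.470 = 0.5311 mol/dm³.
In a CSTR the entire volume is at exit conditions, so r_R = 0.870×0.5311^1.5 = 0.3367 and r_S = 2.11×0.5311^2 = 0.5952.
Fraction of consumed A going to R: r_R/(r_R+r_S) = 0.3613.
C_R = 0.3613·C_{A0}·X = 0.3613×1.13×0.530 = 0.216 mol/dm³; Y_R = C_R/C_{A0} = 0.192.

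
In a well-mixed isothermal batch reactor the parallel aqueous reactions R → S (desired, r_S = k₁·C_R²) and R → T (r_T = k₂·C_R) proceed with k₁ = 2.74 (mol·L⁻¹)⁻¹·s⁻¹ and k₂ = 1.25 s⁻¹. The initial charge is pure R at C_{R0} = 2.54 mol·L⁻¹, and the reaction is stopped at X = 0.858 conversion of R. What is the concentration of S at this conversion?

C_R = C_{R0}(1−X) = 0.3607 mol·L⁻¹.
Along a PFR/batch, dC_T/dC_R = −r_T/(r_S+r_T) = −k₂/(k₂+k₁·C_R).
Integrating from C_{R0} to C_R: C_T = (1.25/2.74)·ln[(1.25+2.74·2.54)/(1.25+2.74·0.361)] = 0.4562·ln(8.210/2.238) = 0.5929 mol·L⁻¹.
Then C_S = (C_{R0}−C_R) − C_T = 2.179 − 0.5929 = 1.586 mol·L⁻¹.

1.59 mol·L⁻¹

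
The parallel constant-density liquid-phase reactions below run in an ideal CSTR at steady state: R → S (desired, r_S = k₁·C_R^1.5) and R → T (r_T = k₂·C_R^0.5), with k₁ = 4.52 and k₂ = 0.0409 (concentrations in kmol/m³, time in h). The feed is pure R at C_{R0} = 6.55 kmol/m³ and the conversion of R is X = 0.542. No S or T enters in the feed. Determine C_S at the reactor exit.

Exit C_R = C_{R0}(1−X) = 6.55×0.458 = 3.000 kmol/m³.
Rates in a CSTR are evaluated at the outlet concentration: r_S = 4.52×3.000^1.5 = 23.49, r_T = 0.0409×3.000^0.5 = 0.07084.
Fraction of consumed R going to S: r_S/(r_S+r_T) = 0.9970.
C_S = 0.9970·C_{R0}·X = 0.9970×6.55×0.542 = 3.54 kmol/m³.

3.54 kmol/m³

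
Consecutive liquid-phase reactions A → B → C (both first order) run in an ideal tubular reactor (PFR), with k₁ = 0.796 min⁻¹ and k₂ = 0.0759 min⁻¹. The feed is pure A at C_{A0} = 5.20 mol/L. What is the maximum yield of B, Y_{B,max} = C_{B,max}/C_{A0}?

Evaluating C_B at τ_opt = ln(k₂/k₁)/(k₂−k₁) gives C_{B,max}/C_{A0} = (k₁/k₂)^[k₂/(k₂−k₁)].
= (0.796/0.0759)^(0.0759/(0.0759−0.796)) = (10.49)^(-0.1054) = 0.7806.

0.781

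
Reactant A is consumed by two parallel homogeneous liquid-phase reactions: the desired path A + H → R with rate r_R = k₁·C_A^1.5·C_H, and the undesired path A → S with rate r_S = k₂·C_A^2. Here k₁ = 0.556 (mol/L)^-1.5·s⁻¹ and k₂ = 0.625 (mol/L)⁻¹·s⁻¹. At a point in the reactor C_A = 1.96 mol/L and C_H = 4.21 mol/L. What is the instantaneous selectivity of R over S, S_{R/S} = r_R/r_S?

S_{R/S} = r_R/r_S = (k₁·C_A^1.5·C_H)/(k₂·C_A^2) = (k₁/k₂)·C_A^-0.5·C_H.
= (0.556×1.960^1.5×4.210) / (0.625×1.960^2) = 6.423/2.401 = 2.68.

2.68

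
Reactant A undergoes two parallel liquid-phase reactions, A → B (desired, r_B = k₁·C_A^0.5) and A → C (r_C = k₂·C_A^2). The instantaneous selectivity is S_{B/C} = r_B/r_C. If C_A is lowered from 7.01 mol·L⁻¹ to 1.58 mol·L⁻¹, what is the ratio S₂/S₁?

S_{B/C} = (k₁/k₂)·C_A^-1.5, so S₂/S₁ = (C_{A,2}/C_{A,1})^-1.5.
= (1.58/7.01)^(-1.5) = (0.2254)^(-1.5) = 9.35.

9.35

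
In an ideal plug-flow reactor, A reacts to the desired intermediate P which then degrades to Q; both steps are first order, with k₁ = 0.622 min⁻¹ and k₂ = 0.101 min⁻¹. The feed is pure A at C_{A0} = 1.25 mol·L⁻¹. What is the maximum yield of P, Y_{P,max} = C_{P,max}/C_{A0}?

Evaluating C_P at τ_opt = ln(k₂/k₁)/(k₂−k₁) gives C_{P,max}/C_{A0} = (k₁/k₂)^[k₂/(k₂−k₁)].
= (0.622/0.101)^(0.101/(0.101−0.622)) = (6.158)^(-0.1939) = 0.7030.

0.703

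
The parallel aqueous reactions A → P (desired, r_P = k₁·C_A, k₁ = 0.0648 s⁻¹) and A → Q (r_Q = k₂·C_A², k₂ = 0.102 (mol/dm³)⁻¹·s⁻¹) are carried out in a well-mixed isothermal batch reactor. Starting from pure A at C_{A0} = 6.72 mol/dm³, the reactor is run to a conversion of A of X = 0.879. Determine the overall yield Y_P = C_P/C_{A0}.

C_A = C_{A0}(1−X) = 0.8131 mol/dm³.
Along a PFR/batch, dC_P/dC_A = −r_P/(r_P+r_Q) = −k₁/(k₁+k₂·C_A).
Integrating from C_{A0} to C_A: C_P = (0.0648/0.102)·ln[(0.0648+0.102·6.72)/(0.0648+0.102·0.813)] = 0.6353·ln(0.7502/0.1477) = 1.032 mol/dm³.
Y_P = C_P/C_{A0} = 1.032/6.72 = 0.154.

0.154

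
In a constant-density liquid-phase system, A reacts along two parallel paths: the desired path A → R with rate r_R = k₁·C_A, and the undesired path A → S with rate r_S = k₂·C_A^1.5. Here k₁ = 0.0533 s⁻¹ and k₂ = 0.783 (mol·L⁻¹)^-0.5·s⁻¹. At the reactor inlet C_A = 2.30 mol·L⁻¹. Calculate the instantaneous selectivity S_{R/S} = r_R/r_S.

0.0449

S_{R/S} = r_R/r_S = (k₁·C_A)/(k₂·C_A^1.5) = (k₁/k₂)·C_A^-0.5.
= (0.0533×2.300) / (0.783×2.300^1.5) = 0.1226/2.731 = 0.0449.
The undesired path is higher order in A, so low C_A (CSTR or dilute feed) favours R.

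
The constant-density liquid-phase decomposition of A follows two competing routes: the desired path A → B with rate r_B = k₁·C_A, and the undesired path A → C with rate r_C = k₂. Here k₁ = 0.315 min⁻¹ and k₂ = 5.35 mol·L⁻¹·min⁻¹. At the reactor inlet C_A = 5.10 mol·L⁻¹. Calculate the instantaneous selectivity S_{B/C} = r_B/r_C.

0.300

S_{B/C} = r_B/r_C = (k₁·C_A)/(k₂) = (k₁/k₂)·C_A.
= (0.315×5.100) / (5.35) = 1.606/5.350 = 0.300.
Since the desired path is higher order in A, keeping C_A high (PFR or concentrated feed) favours B.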